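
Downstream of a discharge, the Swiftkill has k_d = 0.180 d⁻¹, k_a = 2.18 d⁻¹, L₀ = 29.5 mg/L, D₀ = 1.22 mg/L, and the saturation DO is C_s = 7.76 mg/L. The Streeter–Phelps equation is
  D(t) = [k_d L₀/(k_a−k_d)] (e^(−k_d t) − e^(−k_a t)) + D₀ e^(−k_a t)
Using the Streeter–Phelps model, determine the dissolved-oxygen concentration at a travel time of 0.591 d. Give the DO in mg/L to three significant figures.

DO ≈ 5.77 mg/L

k_d L₀/(k_a−k_d) = 0.180×29.5/(2.18−0.180) = 5.310/2.000 = 2.655 mg/L.
e^(−k_d t) = e^(−0.180×0.5910) = 0.8991; e^(−k_a t) = e^(−2.18×0.5910) = 0.2757.
D = 2.655 × (0.8991 − 0.2757) + 1.22 × 0.2757 = 1.655 + 0.3364 = 1.991 mg/L.
DO = C_s − D = 7.76 − 1.991 = 5.769 mg/L.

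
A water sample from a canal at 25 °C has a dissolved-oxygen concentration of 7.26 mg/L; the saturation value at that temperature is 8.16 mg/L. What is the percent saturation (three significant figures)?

89.0 % saturation

% saturation = C/C_s × 100 = 7.26/8.16 × 100 = 89.0 %.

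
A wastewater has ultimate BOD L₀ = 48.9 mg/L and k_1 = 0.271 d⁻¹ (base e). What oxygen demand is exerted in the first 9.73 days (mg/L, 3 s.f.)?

y_t = L₀(1 − e^(−k_1 t)) = 48.9 × (1 − e^(−0.271×9.73))
= 48.9 × (1 − 0.07159) = 48.9 × 0.9284 = 45.40 mg/L.

y ≈ 45.4 mg/L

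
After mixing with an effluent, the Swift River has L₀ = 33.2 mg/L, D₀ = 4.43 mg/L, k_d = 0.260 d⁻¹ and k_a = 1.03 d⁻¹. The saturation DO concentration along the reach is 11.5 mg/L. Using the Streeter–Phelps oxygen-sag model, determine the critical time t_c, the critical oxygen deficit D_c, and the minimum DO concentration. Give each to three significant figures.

t_c ≈ 1.13 d; D_c ≈ 6.24 mg/L; min DO ≈ 5.26 mg/L

t_c = [1/(k_a−k_d)] ln[(k_a/k_d)(1 − D₀(k_a−k_d)/(k_d L₀))]
= [1/(1.03−0.260)] ln[(1.03/0.260)(1 − 4.43×0.7700/(0.260×33.2))]
= (1/0.7700) ln[3.962 × 0.6048] = 1.299 × ln(2.396) = 1.299 × 0.8738 = 1.135 d.
D_c = (k_d/k_a) L₀ e^(−k_d t_c) = (0.260/1.03) × 33.2 × e^(−0.260×1.135) = 0.2524 × 33.2 × 0.7445 = 6.239 mg/L.
Minimum DO = C_s − D_c = 11.5 − 6.239 = 5.261 mg/L.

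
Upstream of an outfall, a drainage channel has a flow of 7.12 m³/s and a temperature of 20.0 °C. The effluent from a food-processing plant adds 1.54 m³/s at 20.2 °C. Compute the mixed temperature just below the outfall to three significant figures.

20.0 °C

Flow-weighted mixing: C = (Q_r C_r + Q_w C_w)/(Q_r + Q_w)
= (7.12×20.0 + 1.54×20.2)/(7.12 + 1.54) = 173.5/8.660 = 20.04 °C.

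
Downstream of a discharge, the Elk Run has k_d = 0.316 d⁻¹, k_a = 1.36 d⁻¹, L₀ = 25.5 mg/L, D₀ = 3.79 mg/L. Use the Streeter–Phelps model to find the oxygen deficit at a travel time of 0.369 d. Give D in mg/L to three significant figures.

k_d L₀/(k_a−k_d) = 0.316×25.5/(1.36−0.316) = 8.058/1.044 = 7.718 mg/L.
e^(−k_d t) = e^(−0.316×0.3690) = 0.8899; e^(−k_a t) = e^(−1.36×0.3690) = 0.6054.
D = 7.718 × (0.8899 − 0.6054) + 3.79 × 0.6054 = 2.196 + 2.295 = 4.491 mg/L.

D ≈ 4.49 mg/L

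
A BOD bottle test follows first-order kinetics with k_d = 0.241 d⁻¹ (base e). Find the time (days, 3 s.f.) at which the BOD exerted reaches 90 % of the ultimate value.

y/L₀ = 1 − e^(−k_d t) = 0.90 ⇒ e^(−k_d t) = 0.100
t = −ln(0.100) / 0.241 = 2.303 / 0.241 = 9.554 d.

t ≈ 9.55 d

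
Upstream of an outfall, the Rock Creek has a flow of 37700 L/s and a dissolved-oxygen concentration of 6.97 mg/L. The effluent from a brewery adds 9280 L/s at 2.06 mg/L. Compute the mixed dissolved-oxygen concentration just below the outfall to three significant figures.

6.00 mg/L

Flow-weighted mixing: C = (Q_r C_r + Q_w C_w)/(Q_r + Q_w)
= (37700×6.97 + 9280×2.06)/(37700 + 9280) = 281900/46980 = 6.000 mg/L.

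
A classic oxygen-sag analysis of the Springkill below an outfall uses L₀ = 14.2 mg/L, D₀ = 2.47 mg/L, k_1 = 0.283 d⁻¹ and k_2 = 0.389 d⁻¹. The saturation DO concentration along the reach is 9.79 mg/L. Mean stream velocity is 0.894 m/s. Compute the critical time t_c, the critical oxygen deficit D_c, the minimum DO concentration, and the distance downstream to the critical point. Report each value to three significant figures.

With k_2/k_1 = 1.375 and 1 − D₀(k_2−k_1)/(k_1 L₀) = 0.9348,
t_c = ln(1.375 × 0.9348) / (0.389 − 0.283) = ln(1.285) / 0.1060 = 0.2508/0.1060 = 2.366 d.
L(t_c) = L₀ e^(−k_1 t_c) = 14.2 × 0.5120 = 7.270 mg/L, and at the critical point k_2 D_c = k_1 L, so D_c = (0.283/0.389) × 7.270 = 5.289 mg/L.
Minimum DO = C_s − D_c = 9.79 − 5.289 = 4.501 mg/L.
x_c = v t_c = 0.894 m/s × 2.366 d × 86400 s/d = 182700 m ≈ 183 km.

t_c ≈ 2.37 d; D_c ≈ 5.29 mg/L; min DO ≈ 4.50 mg/L; x_c ≈ 183 km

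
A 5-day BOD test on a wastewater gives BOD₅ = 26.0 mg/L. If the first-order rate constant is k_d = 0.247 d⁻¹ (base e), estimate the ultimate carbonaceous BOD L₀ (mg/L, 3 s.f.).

L₀ ≈ 36.7 mg/L

BOD₅ = L₀(1 − e^(−5k_d)) ⇒ L₀ = BOD₅ / (1 − e^(−5×0.247))
= 26.0 / (1 − 0.2908) = 26.0 / 0.7092 = 36.66 mg/L.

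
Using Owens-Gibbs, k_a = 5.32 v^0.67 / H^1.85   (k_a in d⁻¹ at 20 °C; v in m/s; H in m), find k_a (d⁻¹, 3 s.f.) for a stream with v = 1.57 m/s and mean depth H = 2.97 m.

k_a ≈ 0.961 d⁻¹

k_a = 5.32 × 1.57^0.67 / 2.97^1.85 = 5.32 × 1.353 / 7.492 = 0.9606 d⁻¹.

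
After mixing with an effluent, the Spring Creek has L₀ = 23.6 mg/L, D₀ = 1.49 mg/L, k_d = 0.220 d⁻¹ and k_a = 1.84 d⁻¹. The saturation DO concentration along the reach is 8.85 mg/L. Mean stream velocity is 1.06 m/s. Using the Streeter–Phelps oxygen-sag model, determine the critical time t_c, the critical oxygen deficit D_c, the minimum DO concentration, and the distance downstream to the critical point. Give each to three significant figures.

With k_a/k_d = 8.364 and 1 − D₀(k_a−k_d)/(k_d L₀) = 0.5351,
t_c = ln(8.364 × 0.5351) / (1.84 − 0.220) = ln(4.475) / 1.620 = 1.499/1.620 = 0.9250 d.
L(t_c) = L₀ e^(−k_d t_c) = 23.6 × 0.8159 = 19.25 mg/L, and at the critical point k_a D_c = k_d L, so D_c = (0.220/1.84) × 19.25 = 2.302 mg/L.
Minimum DO = C_s − D_c = 8.85 − 2.302 = 6.548 mg/L.
x_c = v t_c = 1.06 m/s × 0.9250 d × 86400 s/d = 84720 m ≈ 84.7 km.

t_c ≈ 0.925 d; D_c ≈ 2.30 mg/L; min DO ≈ 6.55 mg/L; x_c ≈ 84.7 km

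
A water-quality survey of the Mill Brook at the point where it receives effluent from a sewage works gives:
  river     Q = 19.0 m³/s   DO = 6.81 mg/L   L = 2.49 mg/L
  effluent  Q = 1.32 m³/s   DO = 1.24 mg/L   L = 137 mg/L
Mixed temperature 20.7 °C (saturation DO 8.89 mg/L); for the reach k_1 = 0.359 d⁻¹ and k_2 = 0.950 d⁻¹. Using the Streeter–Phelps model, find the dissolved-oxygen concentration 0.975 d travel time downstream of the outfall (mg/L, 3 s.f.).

DO ≈ 5.82 mg/L

Mixed DO = (19.0×6.81 + 1.32×1.24)/(19.0+1.32) = 131.0/20.32 = 6.448 mg/L.
Mixed L₀ = (19.0×2.49 + 1.32×137)/(20.32) = 228.2/20.32 = 11.23 mg/L.
Initial deficit D₀ = C_s − DO₀ = 8.89 − 6.448 = 2.442 mg/L.
D(0.975) = [0.359×11.23/(0.950−0.359)](e^(−0.359×0.975) − e^(−0.950×0.975)) + 2.442 e^(−0.950×0.975)
= 6.820 × (0.7047 − 0.3960) + 2.442 × 0.3960 = 3.072 mg/L.
DO = 8.89 − 3.072 = 5.818 mg/L.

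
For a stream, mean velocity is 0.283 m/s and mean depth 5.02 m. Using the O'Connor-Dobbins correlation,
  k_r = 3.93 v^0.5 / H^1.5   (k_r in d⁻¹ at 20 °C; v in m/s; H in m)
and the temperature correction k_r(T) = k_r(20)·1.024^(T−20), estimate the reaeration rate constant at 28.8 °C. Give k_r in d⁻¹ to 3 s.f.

k_r(20) = 3.93 × 0.283^0.5 / 5.02^1.5 = 3.93 × 0.5320 / 11.25 = 0.1859 d⁻¹.
k_r(28.8) = 0.1859 × 1.024^(28.8−20) = 0.1859 × 1.232 = 0.2290 d⁻¹.

k_r ≈ 0.229 d⁻¹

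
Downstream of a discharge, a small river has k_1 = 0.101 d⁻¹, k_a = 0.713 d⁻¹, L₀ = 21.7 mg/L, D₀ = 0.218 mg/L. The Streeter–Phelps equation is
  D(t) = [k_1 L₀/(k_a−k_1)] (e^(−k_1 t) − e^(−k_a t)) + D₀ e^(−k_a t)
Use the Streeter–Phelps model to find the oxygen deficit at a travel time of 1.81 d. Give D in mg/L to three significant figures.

k_1 L₀/(k_a−k_1) = 0.101×21.7/(0.713−0.101) = 2.192/0.6120 = 3.581 mg/L.
e^(−k_1 t) = e^(−0.101×1.810) = 0.8329; e^(−k_a t) = e^(−0.713×1.810) = 0.2751.
D = 3.581 × (0.8329 − 0.2751) + 0.218 × 0.2751 = 1.998 + 0.05998 = 2.058 mg/L.

D ≈ 2.06 mg/L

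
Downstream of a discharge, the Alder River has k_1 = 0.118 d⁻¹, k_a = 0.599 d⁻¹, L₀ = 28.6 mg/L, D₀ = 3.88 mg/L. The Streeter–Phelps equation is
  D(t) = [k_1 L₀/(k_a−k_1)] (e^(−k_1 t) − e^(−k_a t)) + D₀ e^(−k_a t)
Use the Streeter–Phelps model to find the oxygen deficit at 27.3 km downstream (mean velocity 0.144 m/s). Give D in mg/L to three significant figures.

D ≈ 4.57 mg/L

Travel time t = x/v = 27.3 km / (0.144 m/s) = 27300 m / 0.144 m/s = 189600 s = 2.194 d.
k_1 L₀/(k_a−k_1) = 0.118×28.6/(0.599−0.118) = 3.375/0.4810 = 7.016 mg/L.
e^(−k_1 t) = e^(−0.118×2.194) = 0.7719; e^(−k_a t) = e^(−0.599×2.194) = 0.2686.
D = 7.016 × (0.7719 − 0.2686) + 3.88 × 0.2686 = 3.531 + 1.042 = 4.573 mg/L.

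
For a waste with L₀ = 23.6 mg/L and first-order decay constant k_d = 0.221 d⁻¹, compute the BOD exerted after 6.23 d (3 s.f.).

y_t = L₀(1 − e^(−k_d t)) = 23.6 × (1 − e^(−0.221×6.23))
= 23.6 × (1 − 0.2524) = 23.6 × 0.7476 = 17.64 mg/L.

y ≈ 17.6 mg/L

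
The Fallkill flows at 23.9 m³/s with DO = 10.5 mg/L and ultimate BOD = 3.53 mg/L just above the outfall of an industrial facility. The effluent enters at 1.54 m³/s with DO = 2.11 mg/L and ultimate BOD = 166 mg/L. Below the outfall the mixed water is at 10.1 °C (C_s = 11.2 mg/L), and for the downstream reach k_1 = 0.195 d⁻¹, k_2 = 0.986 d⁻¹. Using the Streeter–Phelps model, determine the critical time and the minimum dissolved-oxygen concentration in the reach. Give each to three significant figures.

Mixed DO = (23.9×10.5 + 1.54×2.11)/(23.9+1.54) = 254.2/25.44 = 9.992 mg/L.
Mixed L₀ = (23.9×3.53 + 1.54×166)/(25.44) = 340.0/25.44 = 13.37 mg/L.
Initial deficit D₀ = C_s − DO₀ = 11.2 − 9.992 = 1.208 mg/L.
t_c = (1/0.7910) ln[(0.986/0.195)(1 − 1.208×0.7910/(0.195×13.37))] = 1.264 × ln(3.203) = 1.472 d.
D_c = (0.195/0.986) × 13.37 × e^(−0.195×1.472) = 0.1978 × 13.37 × 0.7505 = 1.984 mg/L.
Minimum DO = 11.2 − 1.984 = 9.216 mg/L.

t_c ≈ 1.47 d; minimum DO ≈ 9.22 mg/L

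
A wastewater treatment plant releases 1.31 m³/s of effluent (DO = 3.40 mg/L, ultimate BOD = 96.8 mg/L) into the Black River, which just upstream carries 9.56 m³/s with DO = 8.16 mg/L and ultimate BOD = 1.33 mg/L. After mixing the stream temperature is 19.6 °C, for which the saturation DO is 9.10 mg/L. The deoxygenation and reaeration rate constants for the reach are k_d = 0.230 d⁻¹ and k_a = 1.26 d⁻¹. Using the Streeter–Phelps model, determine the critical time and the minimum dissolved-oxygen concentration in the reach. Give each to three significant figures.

Mixed DO = (9.56×8.16 + 1.31×3.40)/(9.56+1.31) = 82.46/10.87 = 7.586 mg/L.
Mixed L₀ = (9.56×1.33 + 1.31×96.8)/(10.87) = 139.5/10.87 = 12.84 mg/L.
Initial deficit D₀ = C_s − DO₀ = 9.10 − 7.586 = 1.514 mg/L.
t_c = (1/1.030) ln[(1.26/0.230)(1 − 1.514×1.030/(0.230×12.84))] = 0.9709 × ln(2.585) = 0.9221 d.
D_c = (0.230/1.26) × 12.84 × e^(−0.230×0.9221) = 0.1825 × 12.84 × 0.8089 = 1.895 mg/L.
Minimum DO = 9.10 − 1.895 = 7.205 mg/L.

t_c ≈ 0.922 d; minimum DO ≈ 7.20 mg/L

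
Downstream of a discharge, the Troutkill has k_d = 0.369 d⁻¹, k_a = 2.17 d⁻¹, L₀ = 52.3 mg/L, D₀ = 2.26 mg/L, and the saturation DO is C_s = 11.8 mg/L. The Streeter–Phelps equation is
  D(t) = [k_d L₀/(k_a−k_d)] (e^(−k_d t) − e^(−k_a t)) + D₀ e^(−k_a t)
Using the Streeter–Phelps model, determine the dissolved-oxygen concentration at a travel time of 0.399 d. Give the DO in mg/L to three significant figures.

k_d L₀/(k_a−k_d) = 0.369×52.3/(2.17−0.369) = 19.30/1.801 = 10.72 mg/L.
e^(−k_d t) = e^(−0.369×0.3990) = 0.8631; e^(−k_a t) = e^(−2.17×0.3990) = 0.4207.
D = 10.72 × (0.8631 − 0.4207) + 2.26 × 0.4207 = 4.740 + 0.9508 = 5.691 mg/L.
DO = C_s − D = 11.8 − 5.691 = 6.109 mg/L.

DO ≈ 6.11 mg/L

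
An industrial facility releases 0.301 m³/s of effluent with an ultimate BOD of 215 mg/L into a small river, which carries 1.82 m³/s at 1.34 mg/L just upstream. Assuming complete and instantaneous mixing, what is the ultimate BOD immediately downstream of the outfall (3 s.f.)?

Flow-weighted mixing: C = (Q_r C_r + Q_w C_w)/(Q_r + Q_w)
= (1.82×1.34 + 0.301×215)/(1.82 + 0.301) = 67.15/2.121 = 31.66 mg/L.

31.7 mg/L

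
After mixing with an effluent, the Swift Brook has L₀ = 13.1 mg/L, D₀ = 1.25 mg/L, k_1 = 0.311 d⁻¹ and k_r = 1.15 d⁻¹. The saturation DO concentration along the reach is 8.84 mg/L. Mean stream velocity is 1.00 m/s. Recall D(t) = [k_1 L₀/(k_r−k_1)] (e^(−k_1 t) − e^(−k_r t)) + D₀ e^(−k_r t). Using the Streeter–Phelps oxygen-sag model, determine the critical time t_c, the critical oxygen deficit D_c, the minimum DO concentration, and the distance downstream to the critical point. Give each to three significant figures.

t_c ≈ 1.20 d; D_c ≈ 2.44 mg/L; min DO ≈ 6.40 mg/L; x_c ≈ 104 km

With k_r/k_1 = 3.698 and 1 − D₀(k_r−k_1)/(k_1 L₀) = 0.7426,
t_c = ln(3.698 × 0.7426) / (1.15 − 0.311) = ln(2.746) / 0.8390 = 1.010/0.8390 = 1.204 d.
L(t_c) = L₀ e^(−k_1 t_c) = 13.1 × 0.6877 = 9.009 mg/L, and at the critical point k_r D_c = k_1 L, so D_c = (0.311/1.15) × 9.009 = 2.436 mg/L.
Minimum DO = C_s − D_c = 8.84 − 2.436 = 6.404 mg/L.
x_c = v t_c = 1.00 m/s × 1.204 d × 86400 s/d = 104000 m ≈ 104 km.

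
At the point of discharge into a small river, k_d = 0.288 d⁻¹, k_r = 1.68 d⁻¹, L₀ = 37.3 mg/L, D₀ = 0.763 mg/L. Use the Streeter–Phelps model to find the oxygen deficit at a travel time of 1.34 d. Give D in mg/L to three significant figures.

k_d L₀/(k_r−k_d) = 0.288×37.3/(1.68−0.288) = 10.74/1.392 = 7.717 mg/L.
e^(−k_d t) = e^(−0.288×1.340) = 0.6798; e^(−k_r t) = e^(−1.68×1.340) = 0.1053.
D = 7.717 × (0.6798 − 0.1053) + 0.763 × 0.1053 = 4.434 + 0.08032 = 4.514 mg/L.

D ≈ 4.51 mg/L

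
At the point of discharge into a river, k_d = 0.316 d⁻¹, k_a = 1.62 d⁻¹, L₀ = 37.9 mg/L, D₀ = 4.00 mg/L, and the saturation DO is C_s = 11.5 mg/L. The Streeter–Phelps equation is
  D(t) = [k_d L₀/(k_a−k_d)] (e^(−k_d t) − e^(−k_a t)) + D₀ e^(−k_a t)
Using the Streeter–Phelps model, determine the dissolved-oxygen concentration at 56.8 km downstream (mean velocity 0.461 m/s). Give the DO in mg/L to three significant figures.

DO ≈ 6.16 mg/L

Travel time t = x/v = 56.8 km / (0.461 m/s) = 56800 m / 0.461 m/s = 123200 s = 1.426 d.
k_d L₀/(k_a−k_d) = 0.316×37.9/(1.62−0.316) = 11.98/1.304 = 9.184 mg/L.
e^(−k_d t) = e^(−0.316×1.426) = 0.6372; e^(−k_a t) = e^(−1.62×1.426) = 0.09924.
D = 9.184 × (0.6372 − 0.09924) + 4.00 × 0.09924 = 4.941 + 0.3970 = 5.338 mg/L.
DO = C_s − D = 11.5 − 5.338 = 6.162 mg/L.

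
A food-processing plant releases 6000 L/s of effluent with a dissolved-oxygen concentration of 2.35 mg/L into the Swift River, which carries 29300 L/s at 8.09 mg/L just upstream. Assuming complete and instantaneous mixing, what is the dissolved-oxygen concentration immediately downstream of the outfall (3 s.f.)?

Flow-weighted mixing: C = (Q_r C_r + Q_w C_w)/(Q_r + Q_w)
= (29300×8.09 + 6000×2.35)/(29300 + 6000) = 251100/35300 = 7.114 mg/L.

7.11 mg/L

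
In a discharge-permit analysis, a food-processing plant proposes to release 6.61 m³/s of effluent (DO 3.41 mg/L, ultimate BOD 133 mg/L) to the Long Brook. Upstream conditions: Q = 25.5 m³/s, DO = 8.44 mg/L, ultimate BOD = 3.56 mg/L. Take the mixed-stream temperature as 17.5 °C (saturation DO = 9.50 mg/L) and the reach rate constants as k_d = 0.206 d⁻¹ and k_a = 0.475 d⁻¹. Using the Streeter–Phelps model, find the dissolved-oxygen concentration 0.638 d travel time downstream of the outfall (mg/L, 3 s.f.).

DO ≈ 4.75 mg/L

Mixed DO = (25.5×8.44 + 6.61×3.41)/(25.5+6.61) = 237.8/32.11 = 7.405 mg/L.
Mixed L₀ = (25.5×3.56 + 6.61×133)/(32.11) = 969.9/32.11 = 30.21 mg/L.
Initial deficit D₀ = C_s − DO₀ = 9.50 − 7.405 = 2.095 mg/L.
D(0.638) = [0.206×30.21/(0.475−0.206)](e^(−0.206×0.638) − e^(−0.475×0.638)) + 2.095 e^(−0.475×0.638)
= 23.13 × (0.8768 − 0.7386) + 2.095 × 0.7386 = 4.746 mg/L.
DO = 9.50 − 4.746 = 4.754 mg/L.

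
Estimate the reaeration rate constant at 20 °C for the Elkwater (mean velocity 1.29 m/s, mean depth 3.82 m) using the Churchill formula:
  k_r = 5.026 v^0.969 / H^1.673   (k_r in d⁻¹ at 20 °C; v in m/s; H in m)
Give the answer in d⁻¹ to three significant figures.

k_r = 5.026 × 1.29^0.969 / 3.82^1.673 = 5.026 × 1.280 / 9.414 = 0.6833 d⁻¹.

k_r ≈ 0.683 d⁻¹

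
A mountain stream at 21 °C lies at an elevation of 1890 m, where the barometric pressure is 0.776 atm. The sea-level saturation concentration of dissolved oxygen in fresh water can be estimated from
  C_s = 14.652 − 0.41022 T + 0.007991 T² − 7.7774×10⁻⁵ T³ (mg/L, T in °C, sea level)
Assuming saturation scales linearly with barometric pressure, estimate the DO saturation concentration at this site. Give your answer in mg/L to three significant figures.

C_s ≈ 6.86 mg/L

At sea level: C_s = 14.652 − 0.41022×21 + 0.007991×21² − 7.7774×10⁻⁵×21³ = 8.841 mg/L.
Pressure correction: C_s' = 8.841 × 0.776 = 6.861 mg/L.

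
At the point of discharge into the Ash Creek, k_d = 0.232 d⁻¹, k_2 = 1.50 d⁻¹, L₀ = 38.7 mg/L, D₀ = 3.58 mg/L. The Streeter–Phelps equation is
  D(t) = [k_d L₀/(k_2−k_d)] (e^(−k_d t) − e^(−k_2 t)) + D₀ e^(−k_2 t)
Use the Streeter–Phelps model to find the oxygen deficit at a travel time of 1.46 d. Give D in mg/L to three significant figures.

D ≈ 4.65 mg/L

k_d L₀/(k_2−k_d) = 0.232×38.7/(1.50−0.232) = 8.978/1.268 = 7.081 mg/L.
e^(−k_d t) = e^(−0.232×1.460) = 0.7127; e^(−k_2 t) = e^(−1.50×1.460) = 0.1119.
D = 7.081 × (0.7127 − 0.1119) + 3.58 × 0.1119 = 4.254 + 0.4007 = 4.655 mg/L.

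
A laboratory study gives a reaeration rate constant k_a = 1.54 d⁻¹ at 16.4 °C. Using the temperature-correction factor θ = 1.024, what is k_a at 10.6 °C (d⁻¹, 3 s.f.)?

k_a(T₂) = k_a(T₁) · θ^(T₂−T₁) = 1.54 × 1.024^(10.6−16.4)
= 1.54 × 1.024^-5.80 = 1.54 × 0.8715 = 1.342 d⁻¹.

k_a ≈ 1.34 d⁻¹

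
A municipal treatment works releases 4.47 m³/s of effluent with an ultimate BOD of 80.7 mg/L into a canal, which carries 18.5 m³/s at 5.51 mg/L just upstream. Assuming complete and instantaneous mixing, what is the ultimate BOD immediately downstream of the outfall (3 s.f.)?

Flow-weighted mixing: C = (Q_r C_r + Q_w C_w)/(Q_r + Q_w)
= (18.5×5.51 + 4.47×80.7)/(18.5 + 4.47) = 462.7/22.97 = 20.14 mg/L.

20.1 mg/L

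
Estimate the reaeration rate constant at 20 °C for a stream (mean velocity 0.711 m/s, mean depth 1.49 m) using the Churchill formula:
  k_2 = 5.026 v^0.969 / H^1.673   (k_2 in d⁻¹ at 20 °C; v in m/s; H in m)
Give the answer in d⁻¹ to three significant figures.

k_2 ≈ 1.85 d⁻¹

k_2 = 5.026 × 0.711^0.969 / 1.49^1.673 = 5.026 × 0.7186 / 1.949 = 1.853 d⁻¹.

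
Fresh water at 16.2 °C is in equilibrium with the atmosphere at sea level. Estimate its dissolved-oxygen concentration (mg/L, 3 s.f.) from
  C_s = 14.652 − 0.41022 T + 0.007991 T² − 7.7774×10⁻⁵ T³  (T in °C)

C_s = 14.652 − 0.41022×16.2 + 0.007991×16.2² − 7.7774×10⁻⁵×16.2³ = 9.773 mg/L.

C_s ≈ 9.77 mg/L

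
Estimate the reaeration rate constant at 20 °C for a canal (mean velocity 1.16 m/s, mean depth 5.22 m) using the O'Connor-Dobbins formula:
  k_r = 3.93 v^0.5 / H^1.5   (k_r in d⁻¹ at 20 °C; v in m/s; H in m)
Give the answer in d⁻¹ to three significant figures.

k_r = 3.93 × 1.16^0.5 / 5.22^1.5 = 3.93 × 1.077 / 11.93 = 0.3549 d⁻¹.

k_r ≈ 0.355 d⁻¹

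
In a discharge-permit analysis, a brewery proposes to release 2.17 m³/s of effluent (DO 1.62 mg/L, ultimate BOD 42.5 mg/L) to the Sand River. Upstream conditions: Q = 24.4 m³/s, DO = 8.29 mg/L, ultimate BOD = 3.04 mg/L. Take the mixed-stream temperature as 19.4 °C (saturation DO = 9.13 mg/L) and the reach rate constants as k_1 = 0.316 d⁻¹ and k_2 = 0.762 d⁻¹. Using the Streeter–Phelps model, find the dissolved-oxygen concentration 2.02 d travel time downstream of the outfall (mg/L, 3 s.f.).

Mixed DO = (24.4×8.29 + 2.17×1.62)/(24.4+2.17) = 205.8/26.57 = 7.745 mg/L.
Mixed L₀ = (24.4×3.04 + 2.17×42.5)/(26.57) = 166.4/26.57 = 6.263 mg/L.
Initial deficit D₀ = C_s − DO₀ = 9.13 − 7.745 = 1.385 mg/L.
D(2.02) = [0.316×6.263/(0.762−0.316)](e^(−0.316×2.02) − e^(−0.762×2.02)) + 1.385 e^(−0.762×2.02)
= 4.437 × (0.5282 − 0.2145) + 1.385 × 0.2145 = 1.689 mg/L.
DO = 9.13 − 1.689 = 7.441 mg/L.

DO ≈ 7.44 mg/L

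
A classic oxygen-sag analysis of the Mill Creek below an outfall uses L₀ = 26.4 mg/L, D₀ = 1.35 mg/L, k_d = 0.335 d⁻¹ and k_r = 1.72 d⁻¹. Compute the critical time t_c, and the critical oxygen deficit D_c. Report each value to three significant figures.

t_c ≈ 1.01 d; D_c ≈ 3.67 mg/L

At the critical point dD/dt = 0, so k_d L₀ e^(−k_d t) = k_r D. Substituting D(t) from the Streeter–Phelps equation and solving for t gives
t_c = ln[(k_r/k_d)(1 − D₀(k_r−k_d)/(k_d L₀))] / (k_r−k_d).
Here k_r−k_d = 1.385 d⁻¹ and 1 − D₀(k_r−k_d)/(k_d L₀) = 1 − 1.35×1.385/(0.335×26.4) = 0.7886, so
t_c = ln(5.134 × 0.7886) / 1.385 = 1.398 / 1.385 = 1.010 d.
L(t_c) = L₀ e^(−k_d t_c) = 26.4 × 0.7130 = 18.82 mg/L, and at the critical point k_r D_c = k_d L, so D_c = (0.335/1.72) × 18.82 = 3.666 mg/L.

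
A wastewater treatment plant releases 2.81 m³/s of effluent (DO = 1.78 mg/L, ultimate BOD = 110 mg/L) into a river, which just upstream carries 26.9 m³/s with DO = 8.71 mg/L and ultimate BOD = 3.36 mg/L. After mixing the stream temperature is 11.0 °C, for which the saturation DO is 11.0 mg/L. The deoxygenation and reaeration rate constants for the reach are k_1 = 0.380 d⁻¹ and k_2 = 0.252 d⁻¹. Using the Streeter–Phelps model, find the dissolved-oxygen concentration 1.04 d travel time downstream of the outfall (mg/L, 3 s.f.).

DO ≈ 4.91 mg/L

Mixed DO = (26.9×8.71 + 2.81×1.78)/(26.9+2.81) = 239.3/29.71 = 8.055 mg/L.
Mixed L₀ = (26.9×3.36 + 2.81×110)/(29.71) = 399.5/29.71 = 13.45 mg/L.
Initial deficit D₀ = C_s − DO₀ = 11.0 − 8.055 = 2.945 mg/L.
D(1.04) = [0.380×13.45/(0.252−0.380)](e^(−0.380×1.04) − e^(−0.252×1.04)) + 2.945 e^(−0.252×1.04)
= -39.92 × (0.6735 − 0.7694) + 2.945 × 0.7694 = 6.095 mg/L.
DO = 11.0 − 6.095 = 4.905 mg/L.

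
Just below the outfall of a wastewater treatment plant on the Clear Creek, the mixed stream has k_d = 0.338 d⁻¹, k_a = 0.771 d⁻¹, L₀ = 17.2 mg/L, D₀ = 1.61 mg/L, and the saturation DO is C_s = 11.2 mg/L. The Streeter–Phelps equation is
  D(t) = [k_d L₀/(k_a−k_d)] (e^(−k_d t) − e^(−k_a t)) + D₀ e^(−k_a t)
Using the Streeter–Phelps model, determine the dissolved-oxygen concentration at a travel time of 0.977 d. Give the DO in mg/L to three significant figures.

DO ≈ 7.11 mg/L

k_d L₀/(k_a−k_d) = 0.338×17.2/(0.771−0.338) = 5.814/0.4330 = 13.43 mg/L.
e^(−k_d t) = e^(−0.338×0.9770) = 0.7188; e^(−k_a t) = e^(−0.771×0.9770) = 0.4708.
D = 13.43 × (0.7188 − 0.4708) + 1.61 × 0.4708 = 3.329 + 0.7580 = 4.087 mg/L.
DO = C_s − D = 11.2 − 4.087 = 7.113 mg/L.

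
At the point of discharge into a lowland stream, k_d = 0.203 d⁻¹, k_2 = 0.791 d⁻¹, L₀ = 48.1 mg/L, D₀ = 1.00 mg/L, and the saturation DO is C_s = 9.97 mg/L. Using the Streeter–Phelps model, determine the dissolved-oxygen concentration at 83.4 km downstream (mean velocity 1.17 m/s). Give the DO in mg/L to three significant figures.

Travel time t = x/v = 83.4 km / (1.17 m/s) = 83400 m / 1.17 m/s = 71280 s = 0.8250 d.
k_d L₀/(k_2−k_d) = 0.203×48.1/(0.791−0.203) = 9.764/0.5880 = 16.61 mg/L.
e^(−k_d t) = e^(−0.203×0.8250) = 0.8458; e^(−k_2 t) = e^(−0.791×0.8250) = 0.5207.
D = 16.61 × (0.8458 − 0.5207) + 1.00 × 0.5207 = 5.399 + 0.5207 = 5.919 mg/L.
DO = C_s − D = 9.97 − 5.919 = 4.051 mg/L.

DO ≈ 4.05 mg/L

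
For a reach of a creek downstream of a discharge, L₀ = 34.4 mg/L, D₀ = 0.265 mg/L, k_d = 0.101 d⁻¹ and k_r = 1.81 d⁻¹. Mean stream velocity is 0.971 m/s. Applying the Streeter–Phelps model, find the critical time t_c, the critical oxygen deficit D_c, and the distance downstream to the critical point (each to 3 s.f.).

t_c ≈ 1.61 d; D_c ≈ 1.63 mg/L; x_c ≈ 135 km

With k_r/k_d = 17.92 and 1 − D₀(k_r−k_d)/(k_d L₀) = 0.8697,
t_c = ln(17.92 × 0.8697) / (1.81 − 0.101) = ln(15.58) / 1.709 = 2.746/1.709 = 1.607 d.
D_c = (k_d/k_r) L₀ e^(−k_d t_c) = (0.101/1.81) × 34.4 × e^(−0.101×1.607) = 0.05580 × 34.4 × 0.8502 = 1.632 mg/L.
x_c = v t_c = 0.971 m/s × 1.607 d × 86400 s/d = 134800 m ≈ 135 km.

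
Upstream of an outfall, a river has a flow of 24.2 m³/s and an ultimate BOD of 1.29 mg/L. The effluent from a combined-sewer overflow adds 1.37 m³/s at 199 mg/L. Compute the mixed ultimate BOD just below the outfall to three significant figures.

11.9 mg/L

Flow-weighted mixing: C = (Q_r C_r + Q_w C_w)/(Q_r + Q_w)
= (24.2×1.29 + 1.37×199)/(24.2 + 1.37) = 303.8/25.57 = 11.88 mg/L.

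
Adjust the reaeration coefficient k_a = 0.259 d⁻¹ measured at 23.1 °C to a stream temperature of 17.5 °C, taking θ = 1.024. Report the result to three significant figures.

k_a(T₂) = k_a(T₁) · θ^(T₂−T₁) = 0.259 × 1.024^(17.5−23.1)
= 0.259 × 1.024^-5.60 = 0.259 × 0.8756 = 0.2268 d⁻¹.

k_a ≈ 0.227 d⁻¹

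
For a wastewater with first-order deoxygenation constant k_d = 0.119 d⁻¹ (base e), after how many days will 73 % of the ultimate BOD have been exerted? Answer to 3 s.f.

t ≈ 11.0 d

y/L₀ = 1 − e^(−k_d t) = 0.73 ⇒ e^(−k_d t) = 0.270
t = −ln(0.270) / 0.119 = 1.309 / 0.119 = 11.00 d.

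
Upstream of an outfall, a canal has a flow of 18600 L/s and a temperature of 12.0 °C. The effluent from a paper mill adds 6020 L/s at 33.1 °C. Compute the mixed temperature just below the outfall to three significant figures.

Flow-weighted mixing: C = (Q_r C_r + Q_w C_w)/(Q_r + Q_w)
= (18600×12.0 + 6020×33.1)/(18600 + 6020) = 422500/24620 = 17.16 °C.

17.2 °C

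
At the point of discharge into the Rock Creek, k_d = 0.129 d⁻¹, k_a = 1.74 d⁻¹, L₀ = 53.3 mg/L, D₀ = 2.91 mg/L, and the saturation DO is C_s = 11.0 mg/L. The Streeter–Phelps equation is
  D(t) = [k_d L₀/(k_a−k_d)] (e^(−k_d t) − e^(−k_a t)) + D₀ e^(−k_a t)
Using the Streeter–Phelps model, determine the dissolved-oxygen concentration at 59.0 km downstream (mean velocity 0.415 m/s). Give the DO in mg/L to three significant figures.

DO ≈ 7.63 mg/L

Travel time t = x/v = 59.0 km / (0.415 m/s) = 59000 m / 0.415 m/s = 142200 s = 1.645 d.
k_d L₀/(k_a−k_d) = 0.129×53.3/(1.74−0.129) = 6.876/1.611 = 4.268 mg/L.
e^(−k_d t) = e^(−0.129×1.645) = 0.8087; e^(−k_a t) = e^(−1.74×1.645) = 0.05709.
D = 4.268 × (0.8087 − 0.05709) + 2.91 × 0.05709 = 3.208 + 0.1661 = 3.374 mg/L.
DO = C_s − D = 11.0 − 3.374 = 7.626 mg/L.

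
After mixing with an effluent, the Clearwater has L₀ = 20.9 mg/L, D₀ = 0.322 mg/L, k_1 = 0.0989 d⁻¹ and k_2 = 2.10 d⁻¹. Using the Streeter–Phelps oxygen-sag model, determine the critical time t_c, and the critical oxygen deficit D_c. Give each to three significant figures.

With k_2/k_1 = 21.23 and 1 − D₀(k_2−k_1)/(k_1 L₀) = 0.6883,
t_c = ln(21.23 × 0.6883) / (2.10 − 0.0989) = ln(14.61) / 2.001 = 2.682/2.001 = 1.340 d.
D_c = (k_1/k_2) L₀ e^(−k_1 t_c) = (0.0989/2.10) × 20.9 × e^(−0.0989×1.340) = 0.04710 × 20.9 × 0.8759 = 0.8621 mg/L.

t_c ≈ 1.34 d; D_c ≈ 0.862 mg/L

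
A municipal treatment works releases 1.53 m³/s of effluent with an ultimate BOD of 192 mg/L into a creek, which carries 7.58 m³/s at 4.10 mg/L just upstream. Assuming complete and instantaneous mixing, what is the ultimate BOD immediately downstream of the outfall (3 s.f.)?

35.7 mg/L

Flow-weighted mixing: C = (Q_r C_r + Q_w C_w)/(Q_r + Q_w)
= (7.58×4.10 + 1.53×192)/(7.58 + 1.53) = 324.8/9.110 = 35.66 mg/L.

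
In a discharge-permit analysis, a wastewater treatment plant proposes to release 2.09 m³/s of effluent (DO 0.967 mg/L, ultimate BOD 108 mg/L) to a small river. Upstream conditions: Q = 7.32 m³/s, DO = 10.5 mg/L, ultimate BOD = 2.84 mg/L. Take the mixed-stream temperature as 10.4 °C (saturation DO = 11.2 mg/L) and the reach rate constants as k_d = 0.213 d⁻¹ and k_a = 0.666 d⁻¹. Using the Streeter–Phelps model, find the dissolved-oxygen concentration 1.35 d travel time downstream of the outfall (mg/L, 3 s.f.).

Mixed DO = (7.32×10.5 + 2.09×0.967)/(7.32+2.09) = 78.88/9.410 = 8.383 mg/L.
Mixed L₀ = (7.32×2.84 + 2.09×108)/(9.410) = 246.5/9.410 = 26.20 mg/L.
Initial deficit D₀ = C_s − DO₀ = 11.2 − 8.383 = 2.817 mg/L.
D(1.35) = [0.213×26.20/(0.666−0.213)](e^(−0.213×1.35) − e^(−0.666×1.35)) + 2.817 e^(−0.666×1.35)
= 12.32 × (0.7501 − 0.4069) + 2.817 × 0.4069 = 5.373 mg/L.
DO = 11.2 − 5.373 = 5.827 mg/L.

DO ≈ 5.83 mg/L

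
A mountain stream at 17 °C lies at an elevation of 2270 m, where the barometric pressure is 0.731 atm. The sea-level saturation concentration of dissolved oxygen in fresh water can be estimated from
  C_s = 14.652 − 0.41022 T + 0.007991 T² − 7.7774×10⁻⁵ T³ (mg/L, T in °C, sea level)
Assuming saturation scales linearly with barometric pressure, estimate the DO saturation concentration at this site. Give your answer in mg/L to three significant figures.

C_s ≈ 7.02 mg/L

At sea level: C_s = 14.652 − 0.41022×17 + 0.007991×17² − 7.7774×10⁻⁵×17³ = 9.606 mg/L.
Pressure correction: C_s' = 9.606 × 0.731 = 7.022 mg/L.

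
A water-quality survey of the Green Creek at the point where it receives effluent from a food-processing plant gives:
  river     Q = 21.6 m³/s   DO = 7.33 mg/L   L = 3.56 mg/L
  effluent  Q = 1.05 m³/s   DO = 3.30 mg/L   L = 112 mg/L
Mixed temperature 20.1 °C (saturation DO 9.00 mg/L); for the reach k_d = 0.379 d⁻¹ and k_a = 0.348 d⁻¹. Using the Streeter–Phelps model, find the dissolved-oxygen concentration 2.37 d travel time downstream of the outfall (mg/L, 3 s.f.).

DO ≈ 4.93 mg/L

Mixed DO = (21.6×7.33 + 1.05×3.30)/(21.6+1.05) = 161.8/22.65 = 7.143 mg/L.
Mixed L₀ = (21.6×3.56 + 1.05×112)/(22.65) = 194.5/22.65 = 8.587 mg/L.
Initial deficit D₀ = C_s − DO₀ = 9.00 − 7.143 = 1.857 mg/L.
D(2.37) = [0.379×8.587/(0.348−0.379)](e^(−0.379×2.37) − e^(−0.348×2.37)) + 1.857 e^(−0.348×2.37)
= -105.0 × (0.4073 − 0.4383) + 1.857 × 0.4383 = 4.074 mg/L.
DO = 9.00 − 4.074 = 4.926 mg/L.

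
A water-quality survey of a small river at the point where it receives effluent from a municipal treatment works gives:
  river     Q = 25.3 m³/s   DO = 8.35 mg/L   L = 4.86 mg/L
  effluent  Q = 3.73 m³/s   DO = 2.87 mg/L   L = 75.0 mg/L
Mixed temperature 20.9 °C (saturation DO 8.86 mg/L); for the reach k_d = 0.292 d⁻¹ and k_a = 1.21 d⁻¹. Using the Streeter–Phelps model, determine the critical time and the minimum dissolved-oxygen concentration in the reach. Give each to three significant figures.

Mixed DO = (25.3×8.35 + 3.73×2.87)/(25.3+3.73) = 222.0/29.03 = 7.646 mg/L.
Mixed L₀ = (25.3×4.86 + 3.73×75.0)/(29.03) = 402.7/29.03 = 13.87 mg/L.
Initial deficit D₀ = C_s − DO₀ = 8.86 − 7.646 = 1.214 mg/L.
t_c = (1/0.9180) ln[(1.21/0.292)(1 − 1.214×0.9180/(0.292×13.87))] = 1.089 × ln(3.004) = 1.198 d.
D_c = (0.292/1.21) × 13.87 × e^(−0.292×1.198) = 0.2413 × 13.87 × 0.7048 = 2.359 mg/L.
Minimum DO = 8.86 − 2.359 = 6.501 mg/L.

t_c ≈ 1.20 d; minimum DO ≈ 6.50 mg/L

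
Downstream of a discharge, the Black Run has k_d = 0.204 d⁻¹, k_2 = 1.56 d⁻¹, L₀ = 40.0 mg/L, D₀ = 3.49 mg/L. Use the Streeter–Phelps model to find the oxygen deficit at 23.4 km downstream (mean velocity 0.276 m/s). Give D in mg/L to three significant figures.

D ≈ 4.38 mg/L

Travel time t = x/v = 23.4 km / (0.276 m/s) = 23400 m / 0.276 m/s = 84780 s = 0.9813 d.
k_d L₀/(k_2−k_d) = 0.204×40.0/(1.56−0.204) = 8.160/1.356 = 6.018 mg/L.
e^(−k_d t) = e^(−0.204×0.9813) = 0.8186; e^(−k_2 t) = e^(−1.56×0.9813) = 0.2164.
D = 6.018 × (0.8186 − 0.2164) + 3.49 × 0.2164 = 3.624 + 0.7551 = 4.379 mg/L.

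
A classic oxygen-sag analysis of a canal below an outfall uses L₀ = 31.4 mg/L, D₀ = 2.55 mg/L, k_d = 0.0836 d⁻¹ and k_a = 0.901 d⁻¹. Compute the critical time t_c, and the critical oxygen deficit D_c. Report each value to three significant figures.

t_c ≈ 0.976 d; D_c ≈ 2.69 mg/L

At the critical point dD/dt = 0, so k_d L₀ e^(−k_d t) = k_a D. Substituting D(t) from the Streeter–Phelps equation and solving for t gives
t_c = ln[(k_a/k_d)(1 − D₀(k_a−k_d)/(k_d L₀))] / (k_a−k_d).
Here k_a−k_d = 0.8174 d⁻¹ and 1 − D₀(k_a−k_d)/(k_d L₀) = 1 − 2.55×0.8174/(0.0836×31.4) = 0.2060, so
t_c = ln(10.78 × 0.2060) / 0.8174 = 0.7974 / 0.8174 = 0.9756 d.
D_c = (k_d/k_a) L₀ e^(−k_d t_c) = (0.0836/0.901) × 31.4 × e^(−0.0836×0.9756) = 0.09279 × 31.4 × 0.9217 = 2.685 mg/L.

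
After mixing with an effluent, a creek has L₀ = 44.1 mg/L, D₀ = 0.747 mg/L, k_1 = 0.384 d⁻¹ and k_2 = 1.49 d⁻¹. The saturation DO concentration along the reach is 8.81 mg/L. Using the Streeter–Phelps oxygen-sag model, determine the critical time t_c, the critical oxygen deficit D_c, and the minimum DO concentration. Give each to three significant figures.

With k_2/k_1 = 3.880 and 1 − D₀(k_2−k_1)/(k_1 L₀) = 0.9512,
t_c = ln(3.880 × 0.9512) / (1.49 − 0.384) = ln(3.691) / 1.106 = 1.306/1.106 = 1.181 d.
L(t_c) = L₀ e^(−k_1 t_c) = 44.1 × 0.6355 = 28.02 mg/L, and at the critical point k_2 D_c = k_1 L, so D_c = (0.384/1.49) × 28.02 = 7.222 mg/L.
Minimum DO = C_s − D_c = 8.81 − 7.222 = 1.588 mg/L.

t_c ≈ 1.18 d; D_c ≈ 7.22 mg/L; min DO ≈ 1.59 mg/L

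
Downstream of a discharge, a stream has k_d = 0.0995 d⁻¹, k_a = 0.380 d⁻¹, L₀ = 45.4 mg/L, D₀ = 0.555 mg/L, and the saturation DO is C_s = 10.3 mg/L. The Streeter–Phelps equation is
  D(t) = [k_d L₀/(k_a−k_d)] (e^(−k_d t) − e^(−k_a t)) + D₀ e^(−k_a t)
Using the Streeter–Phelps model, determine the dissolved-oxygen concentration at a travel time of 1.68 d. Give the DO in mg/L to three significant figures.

k_d L₀/(k_a−k_d) = 0.0995×45.4/(0.380−0.0995) = 4.517/0.2805 = 16.10 mg/L.
e^(−k_d t) = e^(−0.0995×1.680) = 0.8461; e^(−k_a t) = e^(−0.380×1.680) = 0.5281.
D = 16.10 × (0.8461 − 0.5281) + 0.555 × 0.5281 = 5.120 + 0.2931 = 5.413 mg/L.
DO = C_s − D = 10.3 − 5.413 = 4.887 mg/L.

DO ≈ 4.89 mg/L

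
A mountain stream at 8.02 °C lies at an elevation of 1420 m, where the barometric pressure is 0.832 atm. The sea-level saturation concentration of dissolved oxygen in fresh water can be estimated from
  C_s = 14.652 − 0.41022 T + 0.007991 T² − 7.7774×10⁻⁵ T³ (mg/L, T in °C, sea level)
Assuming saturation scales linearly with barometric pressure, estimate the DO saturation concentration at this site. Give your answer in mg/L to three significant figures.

C_s ≈ 9.85 mg/L

At sea level: C_s = 14.652 − 0.41022×8.02 + 0.007991×8.02² − 7.7774×10⁻⁵×8.02³ = 11.84 mg/L.
Pressure correction: C_s' = 11.84 × 0.832 = 9.847 mg/L.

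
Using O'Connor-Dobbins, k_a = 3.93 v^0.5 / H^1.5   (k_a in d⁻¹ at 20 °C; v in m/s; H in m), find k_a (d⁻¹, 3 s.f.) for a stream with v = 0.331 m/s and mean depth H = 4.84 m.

k_a = 3.93 × 0.331^0.5 / 4.84^1.5 = 3.93 × 0.5753 / 10.65 = 0.2123 d⁻¹.

k_a ≈ 0.212 d⁻¹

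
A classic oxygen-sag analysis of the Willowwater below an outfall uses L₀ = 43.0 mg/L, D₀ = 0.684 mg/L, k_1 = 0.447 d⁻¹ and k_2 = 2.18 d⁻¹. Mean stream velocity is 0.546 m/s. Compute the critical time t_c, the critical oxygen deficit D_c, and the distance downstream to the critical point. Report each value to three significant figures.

t_c ≈ 0.878 d; D_c ≈ 5.96 mg/L; x_c ≈ 41.4 km

t_c = [1/(k_2−k_1)] ln[(k_2/k_1)(1 − D₀(k_2−k_1)/(k_1 L₀))]
= [1/(2.18−0.447)] ln[(2.18/0.447)(1 − 0.684×1.733/(0.447×43.0))]
= (1/1.733) ln[4.877 × 0.9383] = 0.5770 × ln(4.576) = 0.5770 × 1.521 = 0.8776 d.
D_c = (k_1/k_2) L₀ e^(−k_1 t_c) = (0.447/2.18) × 43.0 × e^(−0.447×0.8776) = 0.2050 × 43.0 × 0.6755 = 5.956 mg/L.
x_c = v t_c = 0.546 m/s × 0.8776 d × 86400 s/d = 41400 m ≈ 41.4 km.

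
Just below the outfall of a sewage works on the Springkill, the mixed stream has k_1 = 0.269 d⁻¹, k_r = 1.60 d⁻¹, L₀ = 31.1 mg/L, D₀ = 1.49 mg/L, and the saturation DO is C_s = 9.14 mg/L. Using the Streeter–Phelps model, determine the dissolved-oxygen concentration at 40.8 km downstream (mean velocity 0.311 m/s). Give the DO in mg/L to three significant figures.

Travel time t = x/v = 40.8 km / (0.311 m/s) = 40800 m / 0.311 m/s = 131200 s = 1.518 d.
k_1 L₀/(k_r−k_1) = 0.269×31.1/(1.60−0.269) = 8.366/1.331 = 6.285 mg/L.
e^(−k_1 t) = e^(−0.269×1.518) = 0.6647; e^(−k_r t) = e^(−1.60×1.518) = 0.08809.
D = 6.285 × (0.6647 − 0.08809) + 1.49 × 0.08809 = 3.624 + 0.1312 = 3.755 mg/L.
DO = C_s − D = 9.14 − 3.755 = 5.385 mg/L.

DO ≈ 5.38 mg/L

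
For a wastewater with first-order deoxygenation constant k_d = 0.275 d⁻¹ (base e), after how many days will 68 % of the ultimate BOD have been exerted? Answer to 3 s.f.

y/L₀ = 1 − e^(−k_d t) = 0.68 ⇒ e^(−k_d t) = 0.320
t = −ln(0.320) / 0.275 = 1.139 / 0.275 = 4.143 d.

t ≈ 4.14 d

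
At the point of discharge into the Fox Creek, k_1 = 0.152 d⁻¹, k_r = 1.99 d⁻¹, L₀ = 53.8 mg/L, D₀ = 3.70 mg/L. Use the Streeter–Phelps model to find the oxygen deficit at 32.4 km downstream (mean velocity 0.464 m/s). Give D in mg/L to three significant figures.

D ≈ 3.78 mg/L

Travel time t = x/v = 32.4 km / (0.464 m/s) = 32400 m / 0.464 m/s = 69830 s = 0.8082 d.
k_1 L₀/(k_r−k_1) = 0.152×53.8/(1.99−0.152) = 8.178/1.838 = 4.449 mg/L.
e^(−k_1 t) = e^(−0.152×0.8082) = 0.8844; e^(−k_r t) = e^(−1.99×0.8082) = 0.2002.
D = 4.449 × (0.8844 − 0.2002) + 3.70 × 0.2002 = 3.044 + 0.7408 = 3.785 mg/L.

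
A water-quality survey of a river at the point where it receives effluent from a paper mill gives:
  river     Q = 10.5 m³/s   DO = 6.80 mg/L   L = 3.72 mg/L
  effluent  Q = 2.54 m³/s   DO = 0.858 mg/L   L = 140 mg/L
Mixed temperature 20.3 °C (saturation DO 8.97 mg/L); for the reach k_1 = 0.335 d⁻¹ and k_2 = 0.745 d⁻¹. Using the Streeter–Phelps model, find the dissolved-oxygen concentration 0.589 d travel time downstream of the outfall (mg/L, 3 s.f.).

Mixed DO = (10.5×6.80 + 2.54×0.858)/(10.5+2.54) = 73.58/13.04 = 5.643 mg/L.
Mixed L₀ = (10.5×3.72 + 2.54×140)/(13.04) = 394.7/13.04 = 30.27 mg/L.
Initial deficit D₀ = C_s − DO₀ = 8.97 − 5.643 = 3.327 mg/L.
D(0.589) = [0.335×30.27/(0.745−0.335)](e^(−0.335×0.589) − e^(−0.745×0.589)) + 3.327 e^(−0.745×0.589)
= 24.73 × (0.8209 − 0.6448) + 3.327 × 0.6448 = 6.501 mg/L.
DO = 8.97 − 6.501 = 2.469 mg/L.

DO ≈ 2.47 mg/L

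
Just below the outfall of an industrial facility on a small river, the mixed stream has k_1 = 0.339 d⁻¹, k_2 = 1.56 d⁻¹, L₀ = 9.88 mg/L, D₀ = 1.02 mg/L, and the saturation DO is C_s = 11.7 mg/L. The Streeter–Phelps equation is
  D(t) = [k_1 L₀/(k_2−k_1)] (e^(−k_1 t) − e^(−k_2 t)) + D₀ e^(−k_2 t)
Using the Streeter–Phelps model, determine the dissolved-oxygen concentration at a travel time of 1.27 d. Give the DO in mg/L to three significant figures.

DO ≈ 10.2 mg/L

k_1 L₀/(k_2−k_1) = 0.339×9.88/(1.56−0.339) = 3.349/1.221 = 2.743 mg/L.
e^(−k_1 t) = e^(−0.339×1.270) = 0.6502; e^(−k_2 t) = e^(−1.56×1.270) = 0.1379.
D = 2.743 × (0.6502 − 0.1379) + 1.02 × 0.1379 = 1.405 + 0.1407 = 1.546 mg/L.
DO = C_s − D = 11.7 − 1.546 = 10.15 mg/L.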